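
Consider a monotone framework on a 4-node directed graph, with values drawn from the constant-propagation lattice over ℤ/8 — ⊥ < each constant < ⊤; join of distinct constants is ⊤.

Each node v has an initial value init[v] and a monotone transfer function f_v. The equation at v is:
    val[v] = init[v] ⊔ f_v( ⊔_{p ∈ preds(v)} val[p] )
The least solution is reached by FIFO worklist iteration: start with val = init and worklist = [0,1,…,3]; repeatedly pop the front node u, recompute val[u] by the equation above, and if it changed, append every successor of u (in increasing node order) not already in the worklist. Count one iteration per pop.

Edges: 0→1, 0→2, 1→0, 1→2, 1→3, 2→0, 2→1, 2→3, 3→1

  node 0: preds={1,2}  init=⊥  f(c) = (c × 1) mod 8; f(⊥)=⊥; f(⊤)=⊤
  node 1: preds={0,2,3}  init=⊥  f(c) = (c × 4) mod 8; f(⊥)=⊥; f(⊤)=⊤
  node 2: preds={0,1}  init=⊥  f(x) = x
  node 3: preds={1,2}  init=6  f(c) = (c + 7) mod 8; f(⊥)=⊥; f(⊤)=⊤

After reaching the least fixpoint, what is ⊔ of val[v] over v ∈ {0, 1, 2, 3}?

⊤

Worklist (11 pops):
  #1 pop 0: in=⊥ → ⊥ (no change)
  #2 pop 1: in=6 → 0 (was ⊥); enqueue [0]
  #3 pop 2: in=0 → 0 (was ⊥); enqueue [1]
  #4 pop 3: in=0 → ⊤ (was 6); enqueue []
  #5 pop 0: in=0 → 0 (was ⊥); enqueue [2]
  #6 pop 1: in=⊤ → ⊤ (was 0); enqueue [0,3]
  #7 pop 2: in=⊤ → ⊤ (was 0); enqueue [1]
  #8 pop 0: in=⊤ → ⊤ (was 0); enqueue [2]
  #9 pop 3: in=⊤ → ⊤ (no change)
  #10 pop 1: in=⊤ → ⊤ (no change)
  #11 pop 2: in=⊤ → ⊤ (no change)

Fixpoint:
  val[0] = ⊤
  val[1] = ⊤
  val[2] = ⊤
  val[3] = ⊤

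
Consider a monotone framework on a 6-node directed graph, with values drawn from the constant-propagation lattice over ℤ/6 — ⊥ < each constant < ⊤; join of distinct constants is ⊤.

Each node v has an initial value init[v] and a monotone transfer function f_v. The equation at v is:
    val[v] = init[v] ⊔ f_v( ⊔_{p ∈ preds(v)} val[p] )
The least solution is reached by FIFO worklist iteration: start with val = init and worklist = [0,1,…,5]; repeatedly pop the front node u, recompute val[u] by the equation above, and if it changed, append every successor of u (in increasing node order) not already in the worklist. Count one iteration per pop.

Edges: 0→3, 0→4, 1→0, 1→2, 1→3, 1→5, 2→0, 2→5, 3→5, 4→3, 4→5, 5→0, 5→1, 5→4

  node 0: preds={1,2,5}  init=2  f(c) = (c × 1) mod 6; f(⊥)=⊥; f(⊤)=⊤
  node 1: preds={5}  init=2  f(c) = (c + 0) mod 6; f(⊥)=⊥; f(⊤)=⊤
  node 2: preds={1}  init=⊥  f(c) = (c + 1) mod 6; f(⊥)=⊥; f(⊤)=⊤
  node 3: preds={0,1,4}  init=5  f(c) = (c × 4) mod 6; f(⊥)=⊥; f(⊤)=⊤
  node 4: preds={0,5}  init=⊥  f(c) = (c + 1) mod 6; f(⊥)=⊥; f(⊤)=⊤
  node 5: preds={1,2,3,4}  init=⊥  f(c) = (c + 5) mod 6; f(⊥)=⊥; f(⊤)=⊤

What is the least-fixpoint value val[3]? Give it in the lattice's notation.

⊤

Trace (15 dequeues):
  [1] u=0 | in 2 | out 2 | ==
  [2] u=1 | in ⊥ | out 2 | ==
  [3] u=2 | in 2 | out 3 | prev ⊥ | push {0}
  [4] u=3 | in 2 | out ⊤ | prev 5 | push {}
  [5] u=4 | in 2 | out 3 | prev ⊥ | push {3}
  [6] u=5 | in ⊤ | out ⊤ | prev ⊥ | push {1,4}
  [7] u=0 | in ⊤ | out ⊤ | prev 2 | push {}
  [8] u=3 | in ⊤ | out ⊤ | ==
  [9] u=1 | in ⊤ | out ⊤ | prev 2 | push {0,2,3,5}
  [10] u=4 | in ⊤ | out ⊤ | prev 3 | push {}
  [11] u=0 | in ⊤ | out ⊤ | ==
  [12] u=2 | in ⊤ | out ⊤ | prev 3 | push {0}
  [13] u=3 | in ⊤ | out ⊤ | ==
  [14] u=5 | in ⊤ | out ⊤ | ==
  [15] u=0 | in ⊤ | out ⊤ | ==

Converged values:
  [0] ⊤
  [1] ⊤
  [2] ⊤
  [3] ⊤
  [4] ⊤
  [5] ⊤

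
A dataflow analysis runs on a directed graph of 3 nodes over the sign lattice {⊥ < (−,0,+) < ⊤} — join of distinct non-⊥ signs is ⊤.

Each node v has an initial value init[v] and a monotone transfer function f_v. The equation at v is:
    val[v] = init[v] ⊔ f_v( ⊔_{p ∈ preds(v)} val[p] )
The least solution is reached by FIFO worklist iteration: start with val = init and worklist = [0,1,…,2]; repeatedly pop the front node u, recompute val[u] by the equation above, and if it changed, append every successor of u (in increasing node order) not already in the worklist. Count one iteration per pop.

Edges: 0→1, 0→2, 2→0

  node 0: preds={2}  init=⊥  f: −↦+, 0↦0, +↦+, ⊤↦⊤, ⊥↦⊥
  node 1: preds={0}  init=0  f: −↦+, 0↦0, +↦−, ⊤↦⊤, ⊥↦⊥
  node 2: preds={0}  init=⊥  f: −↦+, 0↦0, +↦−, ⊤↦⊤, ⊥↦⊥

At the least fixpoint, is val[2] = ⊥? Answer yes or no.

Worklist (3 pops):
  #1 pop 0: in=⊥ → ⊥ (no change)
  #2 pop 1: in=⊥ → 0 (no change)
  #3 pop 2: in=⊥ → ⊥ (no change)

Fixpoint:
  val[0] = ⊥
  val[1] = 0
  val[2] = ⊥

yes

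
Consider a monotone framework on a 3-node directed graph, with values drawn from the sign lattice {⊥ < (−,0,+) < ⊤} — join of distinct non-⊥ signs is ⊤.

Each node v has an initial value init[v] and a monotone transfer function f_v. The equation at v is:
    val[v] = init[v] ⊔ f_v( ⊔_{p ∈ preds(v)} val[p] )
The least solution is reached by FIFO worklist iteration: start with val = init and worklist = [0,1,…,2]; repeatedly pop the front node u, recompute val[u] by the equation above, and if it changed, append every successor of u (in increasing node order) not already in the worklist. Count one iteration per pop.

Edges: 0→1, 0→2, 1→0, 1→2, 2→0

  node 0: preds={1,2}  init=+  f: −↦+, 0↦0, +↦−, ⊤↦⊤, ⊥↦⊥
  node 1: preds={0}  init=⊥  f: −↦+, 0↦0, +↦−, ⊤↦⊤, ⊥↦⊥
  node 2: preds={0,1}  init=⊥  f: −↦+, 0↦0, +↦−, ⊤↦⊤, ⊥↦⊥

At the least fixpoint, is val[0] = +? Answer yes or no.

Iteration log — 7 steps:
  step 1. node 0  ⊔preds=⊥  new=+  stable
  step 2. node 1  ⊔preds=+  new=−  old=⊥  +wl: 0
  step 3. node 2  ⊔preds=⊤  new=⊤  old=⊥  +wl: 
  step 4. node 0  ⊔preds=⊤  new=⊤  old=+  +wl: 1,2
  step 5. node 1  ⊔preds=⊤  new=⊤  old=−  +wl: 0
  step 6. node 2  ⊔preds=⊤  new=⊤  stable
  step 7. node 0  ⊔preds=⊤  new=⊤  stable

Least fixpoint reached:
  node 0: ⊤
  node 1: ⊤
  node 2: ⊤

no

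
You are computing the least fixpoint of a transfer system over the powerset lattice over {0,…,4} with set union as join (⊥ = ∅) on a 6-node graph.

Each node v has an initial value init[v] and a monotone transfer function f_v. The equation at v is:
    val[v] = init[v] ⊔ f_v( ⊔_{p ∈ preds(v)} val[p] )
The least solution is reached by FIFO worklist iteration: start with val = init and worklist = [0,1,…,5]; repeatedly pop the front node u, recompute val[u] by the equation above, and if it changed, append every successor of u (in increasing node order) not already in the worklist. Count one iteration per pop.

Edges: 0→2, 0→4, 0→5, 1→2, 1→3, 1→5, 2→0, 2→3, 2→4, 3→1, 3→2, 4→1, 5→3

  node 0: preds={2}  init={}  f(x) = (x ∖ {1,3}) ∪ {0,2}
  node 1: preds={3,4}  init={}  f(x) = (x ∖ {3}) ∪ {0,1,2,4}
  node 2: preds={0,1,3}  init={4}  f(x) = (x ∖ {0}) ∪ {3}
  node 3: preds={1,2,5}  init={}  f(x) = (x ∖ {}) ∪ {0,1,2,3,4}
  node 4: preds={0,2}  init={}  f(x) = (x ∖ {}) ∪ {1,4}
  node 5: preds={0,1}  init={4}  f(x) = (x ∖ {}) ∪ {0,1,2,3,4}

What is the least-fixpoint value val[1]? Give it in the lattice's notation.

Worklist (10 pops):
  #1 pop 0: in={4} → {0,2,4} (was {}); enqueue []
  #2 pop 1: in={} → {0,1,2,4} (was {}); enqueue []
  #3 pop 2: in={0,1,2,4} → {1,2,3,4} (was {4}); enqueue [0]
  #4 pop 3: in={0,1,2,3,4} → {0,1,2,3,4} (was {}); enqueue [1,2]
  #5 pop 4: in={0,1,2,3,4} → {0,1,2,3,4} (was {}); enqueue []
  #6 pop 5: in={0,1,2,4} → {0,1,2,3,4} (was {4}); enqueue [3]
  #7 pop 0: in={1,2,3,4} → {0,2,4} (no change)
  #8 pop 1: in={0,1,2,3,4} → {0,1,2,4} (no change)
  #9 pop 2: in={0,1,2,3,4} → {1,2,3,4} (no change)
  #10 pop 3: in={0,1,2,3,4} → {0,1,2,3,4} (no change)

Fixpoint:
  val[0] = {0,2,4}
  val[1] = {0,1,2,4}
  val[2] = {1,2,3,4}
  val[3] = {0,1,2,3,4}
  val[4] = {0,1,2,3,4}
  val[5] = {0,1,2,3,4}

{0,1,2,4}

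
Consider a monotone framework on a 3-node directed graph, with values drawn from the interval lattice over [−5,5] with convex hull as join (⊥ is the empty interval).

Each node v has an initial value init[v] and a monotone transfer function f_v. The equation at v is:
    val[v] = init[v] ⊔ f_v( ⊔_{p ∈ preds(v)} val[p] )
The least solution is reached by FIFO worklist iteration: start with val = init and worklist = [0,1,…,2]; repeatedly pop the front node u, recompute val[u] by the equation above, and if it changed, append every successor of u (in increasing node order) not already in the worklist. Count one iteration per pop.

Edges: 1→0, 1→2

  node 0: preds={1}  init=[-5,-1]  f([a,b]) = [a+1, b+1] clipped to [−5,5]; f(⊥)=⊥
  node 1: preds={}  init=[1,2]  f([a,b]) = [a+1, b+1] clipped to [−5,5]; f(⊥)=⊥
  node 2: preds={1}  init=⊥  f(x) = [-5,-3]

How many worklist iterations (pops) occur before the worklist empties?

Trace (3 dequeues):
  [1] u=0 | in [1,2] | out [-5,3] | prev [-5,-1] | push {}
  [2] u=1 | in ⊥ | out [1,2] | ==
  [3] u=2 | in [1,2] | out [-5,-3] | prev ⊥ | push {}

Converged values:
  [0] [-5,3]
  [1] [1,2]
  [2] [-5,-3]

3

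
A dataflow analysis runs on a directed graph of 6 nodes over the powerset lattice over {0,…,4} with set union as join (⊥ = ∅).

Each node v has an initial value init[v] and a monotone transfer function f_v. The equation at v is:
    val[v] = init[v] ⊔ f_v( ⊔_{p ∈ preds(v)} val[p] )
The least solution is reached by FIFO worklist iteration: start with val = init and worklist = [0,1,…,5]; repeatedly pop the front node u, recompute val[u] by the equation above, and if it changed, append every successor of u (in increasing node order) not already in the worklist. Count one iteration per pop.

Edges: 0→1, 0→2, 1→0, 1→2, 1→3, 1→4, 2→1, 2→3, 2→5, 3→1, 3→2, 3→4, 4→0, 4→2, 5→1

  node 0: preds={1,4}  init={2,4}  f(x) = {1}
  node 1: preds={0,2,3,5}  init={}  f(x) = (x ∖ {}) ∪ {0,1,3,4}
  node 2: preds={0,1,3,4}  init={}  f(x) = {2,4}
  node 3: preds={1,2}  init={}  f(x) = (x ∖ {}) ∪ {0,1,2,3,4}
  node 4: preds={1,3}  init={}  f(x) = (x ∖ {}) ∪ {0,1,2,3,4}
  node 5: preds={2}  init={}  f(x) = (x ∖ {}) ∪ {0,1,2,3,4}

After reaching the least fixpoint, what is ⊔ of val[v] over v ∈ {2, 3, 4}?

Trace (9 dequeues):
  [1] u=0 | in {} | out {1,2,4} | prev {2,4} | push {}
  [2] u=1 | in {1,2,4} | out {0,1,2,3,4} | prev {} | push {0}
  [3] u=2 | in {0,1,2,3,4} | out {2,4} | prev {} | push {1}
  [4] u=3 | in {0,1,2,3,4} | out {0,1,2,3,4} | prev {} | push {2}
  [5] u=4 | in {0,1,2,3,4} | out {0,1,2,3,4} | prev {} | push {}
  [6] u=5 | in {2,4} | out {0,1,2,3,4} | prev {} | push {}
  [7] u=0 | in {0,1,2,3,4} | out {1,2,4} | ==
  [8] u=1 | in {0,1,2,3,4} | out {0,1,2,3,4} | ==
  [9] u=2 | in {0,1,2,3,4} | out {2,4} | ==

Converged values:
  [0] {1,2,4}
  [1] {0,1,2,3,4}
  [2] {2,4}
  [3] {0,1,2,3,4}
  [4] {0,1,2,3,4}
  [5] {0,1,2,3,4}

{0,1,2,3,4}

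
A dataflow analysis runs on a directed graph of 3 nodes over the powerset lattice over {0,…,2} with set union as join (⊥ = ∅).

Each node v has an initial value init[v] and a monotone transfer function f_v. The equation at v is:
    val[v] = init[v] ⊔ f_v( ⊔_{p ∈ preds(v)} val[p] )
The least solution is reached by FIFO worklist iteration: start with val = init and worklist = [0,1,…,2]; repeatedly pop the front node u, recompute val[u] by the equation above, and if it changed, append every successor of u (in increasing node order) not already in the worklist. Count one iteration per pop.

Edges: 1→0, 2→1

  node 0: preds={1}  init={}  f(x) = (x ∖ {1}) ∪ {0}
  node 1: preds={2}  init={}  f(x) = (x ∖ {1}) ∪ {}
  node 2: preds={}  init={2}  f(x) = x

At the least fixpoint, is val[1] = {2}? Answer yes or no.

Worklist (4 pops):
  #1 pop 0: in={} → {0} (was {}); enqueue []
  #2 pop 1: in={2} → {2} (was {}); enqueue [0]
  #3 pop 2: in={} → {2} (no change)
  #4 pop 0: in={2} → {0,2} (was {0}); enqueue []

Fixpoint:
  val[0] = {0,2}
  val[1] = {2}
  val[2] = {2}

yes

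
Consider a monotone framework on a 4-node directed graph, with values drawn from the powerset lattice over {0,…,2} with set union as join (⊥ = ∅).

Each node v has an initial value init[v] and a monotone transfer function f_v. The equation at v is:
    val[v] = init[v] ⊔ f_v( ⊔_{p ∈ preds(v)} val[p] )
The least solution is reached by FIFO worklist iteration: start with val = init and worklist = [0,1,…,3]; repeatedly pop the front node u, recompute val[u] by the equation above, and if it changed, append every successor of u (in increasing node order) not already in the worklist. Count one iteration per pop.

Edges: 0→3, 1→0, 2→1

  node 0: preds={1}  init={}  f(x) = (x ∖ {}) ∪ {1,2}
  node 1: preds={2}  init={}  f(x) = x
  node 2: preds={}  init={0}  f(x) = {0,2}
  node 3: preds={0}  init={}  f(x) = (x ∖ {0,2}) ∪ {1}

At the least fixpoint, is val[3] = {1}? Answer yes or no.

Trace (8 dequeues):
  [1] u=0 | in {} | out {1,2} | prev {} | push {}
  [2] u=1 | in {0} | out {0} | prev {} | push {0}
  [3] u=2 | in {} | out {0,2} | prev {0} | push {1}
  [4] u=3 | in {1,2} | out {1} | prev {} | push {}
  [5] u=0 | in {0} | out {0,1,2} | prev {1,2} | push {3}
  [6] u=1 | in {0,2} | out {0,2} | prev {0} | push {0}
  [7] u=3 | in {0,1,2} | out {1} | ==
  [8] u=0 | in {0,2} | out {0,1,2} | ==

Converged values:
  [0] {0,1,2}
  [1] {0,2}
  [2] {0,2}
  [3] {1}

yes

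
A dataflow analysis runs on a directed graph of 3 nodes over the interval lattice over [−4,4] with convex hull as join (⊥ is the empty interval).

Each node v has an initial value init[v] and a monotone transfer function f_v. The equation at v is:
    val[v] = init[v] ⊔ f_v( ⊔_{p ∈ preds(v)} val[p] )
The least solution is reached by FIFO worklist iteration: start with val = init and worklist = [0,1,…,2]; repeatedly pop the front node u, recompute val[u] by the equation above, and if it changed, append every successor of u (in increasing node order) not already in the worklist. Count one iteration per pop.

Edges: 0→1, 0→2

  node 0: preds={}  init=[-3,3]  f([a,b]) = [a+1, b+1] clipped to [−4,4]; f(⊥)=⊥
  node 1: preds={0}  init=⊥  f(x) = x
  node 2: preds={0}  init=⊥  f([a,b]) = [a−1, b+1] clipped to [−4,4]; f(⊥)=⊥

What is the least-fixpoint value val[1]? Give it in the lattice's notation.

[-3,3]

Worklist (3 pops):
  #1 pop 0: in=⊥ → [-3,3] (no change)
  #2 pop 1: in=[-3,3] → [-3,3] (was ⊥); enqueue []
  #3 pop 2: in=[-3,3] → [-4,4] (was ⊥); enqueue []

Fixpoint:
  val[0] = [-3,3]
  val[1] = [-3,3]
  val[2] = [-4,4]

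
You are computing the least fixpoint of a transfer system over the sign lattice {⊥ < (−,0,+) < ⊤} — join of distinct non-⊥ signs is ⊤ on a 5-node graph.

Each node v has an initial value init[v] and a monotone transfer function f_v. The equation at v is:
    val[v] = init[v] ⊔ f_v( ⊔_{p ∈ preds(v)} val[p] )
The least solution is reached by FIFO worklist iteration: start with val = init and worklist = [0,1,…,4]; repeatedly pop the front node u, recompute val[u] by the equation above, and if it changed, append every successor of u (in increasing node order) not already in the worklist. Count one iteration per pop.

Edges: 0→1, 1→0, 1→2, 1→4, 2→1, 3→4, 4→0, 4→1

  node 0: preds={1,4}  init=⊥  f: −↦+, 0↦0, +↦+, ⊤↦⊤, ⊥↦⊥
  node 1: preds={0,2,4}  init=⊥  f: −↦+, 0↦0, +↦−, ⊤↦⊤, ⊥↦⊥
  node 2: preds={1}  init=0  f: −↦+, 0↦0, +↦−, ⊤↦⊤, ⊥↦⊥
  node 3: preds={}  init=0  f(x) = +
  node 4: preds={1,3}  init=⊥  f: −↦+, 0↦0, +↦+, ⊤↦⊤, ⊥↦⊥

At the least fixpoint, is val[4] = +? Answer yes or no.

no

Iteration log — 11 steps:
  step 1. node 0  ⊔preds=⊥  new=⊥  stable
  step 2. node 1  ⊔preds=0  new=0  old=⊥  +wl: 0
  step 3. node 2  ⊔preds=0  new=0  stable
  step 4. node 3  ⊔preds=⊥  new=⊤  old=0  +wl: 
  step 5. node 4  ⊔preds=⊤  new=⊤  old=⊥  +wl: 1
  step 6. node 0  ⊔preds=⊤  new=⊤  old=⊥  +wl: 
  step 7. node 1  ⊔preds=⊤  new=⊤  old=0  +wl: 0,2,4
  step 8. node 0  ⊔preds=⊤  new=⊤  stable
  step 9. node 2  ⊔preds=⊤  new=⊤  old=0  +wl: 1
  step 10. node 4  ⊔preds=⊤  new=⊤  stable
  step 11. node 1  ⊔preds=⊤  new=⊤  stable

Least fixpoint reached:
  node 0: ⊤
  node 1: ⊤
  node 2: ⊤
  node 3: ⊤
  node 4: ⊤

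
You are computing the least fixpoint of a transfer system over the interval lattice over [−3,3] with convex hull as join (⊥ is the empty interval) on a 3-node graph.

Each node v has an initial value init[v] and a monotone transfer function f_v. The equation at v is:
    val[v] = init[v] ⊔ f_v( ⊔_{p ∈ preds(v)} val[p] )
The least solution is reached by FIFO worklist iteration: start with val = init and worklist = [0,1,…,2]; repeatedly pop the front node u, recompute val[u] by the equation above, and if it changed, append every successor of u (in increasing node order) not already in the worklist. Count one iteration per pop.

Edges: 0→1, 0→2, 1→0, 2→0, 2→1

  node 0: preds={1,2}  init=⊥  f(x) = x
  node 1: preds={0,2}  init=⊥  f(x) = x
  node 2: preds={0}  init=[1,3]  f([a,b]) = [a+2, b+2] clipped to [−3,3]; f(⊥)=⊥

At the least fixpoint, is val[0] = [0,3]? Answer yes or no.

Trace (4 dequeues):
  [1] u=0 | in [1,3] | out [1,3] | prev ⊥ | push {}
  [2] u=1 | in [1,3] | out [1,3] | prev ⊥ | push {0}
  [3] u=2 | in [1,3] | out [1,3] | ==
  [4] u=0 | in [1,3] | out [1,3] | ==

Converged values:
  [0] [1,3]
  [1] [1,3]
  [2] [1,3]

no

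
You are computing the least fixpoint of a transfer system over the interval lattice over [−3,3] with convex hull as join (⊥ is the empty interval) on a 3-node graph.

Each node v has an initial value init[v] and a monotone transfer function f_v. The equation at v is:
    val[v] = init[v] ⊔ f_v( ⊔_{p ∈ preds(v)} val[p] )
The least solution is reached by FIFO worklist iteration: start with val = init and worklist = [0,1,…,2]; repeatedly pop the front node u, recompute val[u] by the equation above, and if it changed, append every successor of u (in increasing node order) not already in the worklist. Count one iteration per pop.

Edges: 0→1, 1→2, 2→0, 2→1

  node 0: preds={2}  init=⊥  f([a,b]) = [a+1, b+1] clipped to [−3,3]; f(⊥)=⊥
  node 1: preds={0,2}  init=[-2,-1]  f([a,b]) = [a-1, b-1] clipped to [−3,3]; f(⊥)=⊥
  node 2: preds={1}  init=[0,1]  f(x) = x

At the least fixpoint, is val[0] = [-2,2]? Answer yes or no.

yes

Iteration log — 8 steps:
  step 1. node 0  ⊔preds=[0,1]  new=[1,2]  old=⊥  +wl: 
  step 2. node 1  ⊔preds=[0,2]  new=[-2,1]  old=[-2,-1]  +wl: 
  step 3. node 2  ⊔preds=[-2,1]  new=[-2,1]  old=[0,1]  +wl: 0,1
  step 4. node 0  ⊔preds=[-2,1]  new=[-1,2]  old=[1,2]  +wl: 
  step 5. node 1  ⊔preds=[-2,2]  new=[-3,1]  old=[-2,1]  +wl: 2
  step 6. node 2  ⊔preds=[-3,1]  new=[-3,1]  old=[-2,1]  +wl: 0,1
  step 7. node 0  ⊔preds=[-3,1]  new=[-2,2]  old=[-1,2]  +wl: 
  step 8. node 1  ⊔preds=[-3,2]  new=[-3,1]  stable

Least fixpoint reached:
  node 0: [-2,2]
  node 1: [-3,1]
  node 2: [-3,1]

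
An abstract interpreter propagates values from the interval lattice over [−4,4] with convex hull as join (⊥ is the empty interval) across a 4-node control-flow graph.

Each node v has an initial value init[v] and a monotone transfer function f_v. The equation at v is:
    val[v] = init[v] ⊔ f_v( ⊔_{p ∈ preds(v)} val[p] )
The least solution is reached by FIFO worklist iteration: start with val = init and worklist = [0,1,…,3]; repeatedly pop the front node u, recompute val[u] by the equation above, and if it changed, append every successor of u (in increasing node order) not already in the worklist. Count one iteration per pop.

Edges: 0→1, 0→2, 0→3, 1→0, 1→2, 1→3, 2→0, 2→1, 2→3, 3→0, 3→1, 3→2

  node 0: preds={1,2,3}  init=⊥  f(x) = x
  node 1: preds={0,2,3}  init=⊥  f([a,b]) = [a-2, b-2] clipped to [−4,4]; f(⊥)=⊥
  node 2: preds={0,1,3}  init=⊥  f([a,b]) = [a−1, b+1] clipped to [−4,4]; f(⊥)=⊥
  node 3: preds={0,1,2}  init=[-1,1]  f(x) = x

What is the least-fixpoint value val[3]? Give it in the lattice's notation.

[-4,4]

Iteration log — 17 steps:
  step 1. node 0  ⊔preds=[-1,1]  new=[-1,1]  old=⊥  +wl: 
  step 2. node 1  ⊔preds=[-1,1]  new=[-3,-1]  old=⊥  +wl: 0
  step 3. node 2  ⊔preds=[-3,1]  new=[-4,2]  old=⊥  +wl: 1
  step 4. node 3  ⊔preds=[-4,2]  new=[-4,2]  old=[-1,1]  +wl: 2
  step 5. node 0  ⊔preds=[-4,2]  new=[-4,2]  old=[-1,1]  +wl: 3
  step 6. node 1  ⊔preds=[-4,2]  new=[-4,0]  old=[-3,-1]  +wl: 0
  step 7. node 2  ⊔preds=[-4,2]  new=[-4,3]  old=[-4,2]  +wl: 1
  step 8. node 3  ⊔preds=[-4,3]  new=[-4,3]  old=[-4,2]  +wl: 2
  step 9. node 0  ⊔preds=[-4,3]  new=[-4,3]  old=[-4,2]  +wl: 3
  step 10. node 1  ⊔preds=[-4,3]  new=[-4,1]  old=[-4,0]  +wl: 0
  step 11. node 2  ⊔preds=[-4,3]  new=[-4,4]  old=[-4,3]  +wl: 1
  step 12. node 3  ⊔preds=[-4,4]  new=[-4,4]  old=[-4,3]  +wl: 2
  step 13. node 0  ⊔preds=[-4,4]  new=[-4,4]  old=[-4,3]  +wl: 3
  step 14. node 1  ⊔preds=[-4,4]  new=[-4,2]  old=[-4,1]  +wl: 0
  step 15. node 2  ⊔preds=[-4,4]  new=[-4,4]  stable
  step 16. node 3  ⊔preds=[-4,4]  new=[-4,4]  stable
  step 17. node 0  ⊔preds=[-4,4]  new=[-4,4]  stable

Least fixpoint reached:
  node 0: [-4,4]
  node 1: [-4,2]
  node 2: [-4,4]
  node 3: [-4,4]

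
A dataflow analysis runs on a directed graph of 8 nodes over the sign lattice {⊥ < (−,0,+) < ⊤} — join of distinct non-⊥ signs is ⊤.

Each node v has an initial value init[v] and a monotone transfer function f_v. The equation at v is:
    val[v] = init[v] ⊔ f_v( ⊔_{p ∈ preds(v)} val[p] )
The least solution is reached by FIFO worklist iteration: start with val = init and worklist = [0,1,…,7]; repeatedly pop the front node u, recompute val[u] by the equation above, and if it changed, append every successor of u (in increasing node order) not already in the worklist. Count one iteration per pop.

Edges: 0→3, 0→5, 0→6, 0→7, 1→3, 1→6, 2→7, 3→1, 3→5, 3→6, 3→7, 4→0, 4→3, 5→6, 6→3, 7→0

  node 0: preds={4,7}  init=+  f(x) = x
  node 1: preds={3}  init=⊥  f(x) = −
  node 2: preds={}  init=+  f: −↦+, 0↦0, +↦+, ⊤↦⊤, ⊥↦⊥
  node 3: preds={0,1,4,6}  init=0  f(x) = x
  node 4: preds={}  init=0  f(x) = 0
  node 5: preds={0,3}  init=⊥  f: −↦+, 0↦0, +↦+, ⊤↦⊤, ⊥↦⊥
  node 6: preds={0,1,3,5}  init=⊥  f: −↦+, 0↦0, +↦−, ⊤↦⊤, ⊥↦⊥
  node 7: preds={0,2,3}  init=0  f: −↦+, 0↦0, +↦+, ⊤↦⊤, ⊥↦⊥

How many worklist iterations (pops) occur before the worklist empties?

11

Trace (11 dequeues):
  [1] u=0 | in 0 | out ⊤ | prev + | push {}
  [2] u=1 | in 0 | out − | prev ⊥ | push {}
  [3] u=2 | in ⊥ | out + | ==
  [4] u=3 | in ⊤ | out ⊤ | prev 0 | push {1}
  [5] u=4 | in ⊥ | out 0 | ==
  [6] u=5 | in ⊤ | out ⊤ | prev ⊥ | push {}
  [7] u=6 | in ⊤ | out ⊤ | prev ⊥ | push {3}
  [8] u=7 | in ⊤ | out ⊤ | prev 0 | push {0}
  [9] u=1 | in ⊤ | out − | ==
  [10] u=3 | in ⊤ | out ⊤ | ==
  [11] u=0 | in ⊤ | out ⊤ | ==

Converged values:
  [0] ⊤
  [1] −
  [2] +
  [3] ⊤
  [4] 0
  [5] ⊤
  [6] ⊤
  [7] ⊤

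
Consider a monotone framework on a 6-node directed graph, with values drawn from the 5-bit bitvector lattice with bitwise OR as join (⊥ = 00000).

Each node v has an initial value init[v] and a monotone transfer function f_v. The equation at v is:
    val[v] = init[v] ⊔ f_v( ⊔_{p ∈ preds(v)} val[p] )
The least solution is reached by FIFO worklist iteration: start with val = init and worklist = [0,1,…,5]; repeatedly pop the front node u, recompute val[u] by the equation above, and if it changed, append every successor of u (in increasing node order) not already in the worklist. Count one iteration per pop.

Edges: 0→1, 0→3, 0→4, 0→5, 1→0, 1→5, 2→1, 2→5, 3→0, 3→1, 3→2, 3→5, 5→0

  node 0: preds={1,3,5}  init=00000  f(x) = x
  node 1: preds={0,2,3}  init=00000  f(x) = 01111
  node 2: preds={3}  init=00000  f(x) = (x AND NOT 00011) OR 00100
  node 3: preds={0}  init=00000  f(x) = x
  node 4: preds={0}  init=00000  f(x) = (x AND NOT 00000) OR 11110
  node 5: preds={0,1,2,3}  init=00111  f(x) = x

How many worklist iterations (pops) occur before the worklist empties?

Trace (17 dequeues):
  [1] u=0 | in 00111 | out 00111 | prev 00000 | push {}
  [2] u=1 | in 00111 | out 01111 | prev 00000 | push {0}
  [3] u=2 | in 00000 | out 00100 | prev 00000 | push {1}
  [4] u=3 | in 00111 | out 00111 | prev 00000 | push {2}
  [5] u=4 | in 00111 | out 11111 | prev 00000 | push {}
  [6] u=5 | in 01111 | out 01111 | prev 00111 | push {}
  [7] u=0 | in 01111 | out 01111 | prev 00111 | push {3,4,5}
  [8] u=1 | in 01111 | out 01111 | ==
  [9] u=2 | in 00111 | out 00100 | ==
  [10] u=3 | in 01111 | out 01111 | prev 00111 | push {0,1,2}
  [11] u=4 | in 01111 | out 11111 | ==
  [12] u=5 | in 01111 | out 01111 | ==
  [13] u=0 | in 01111 | out 01111 | ==
  [14] u=1 | in 01111 | out 01111 | ==
  [15] u=2 | in 01111 | out 01100 | prev 00100 | push {1,5}
  [16] u=1 | in 01111 | out 01111 | ==
  [17] u=5 | in 01111 | out 01111 | ==

Converged values:
  [0] 01111
  [1] 01111
  [2] 01100
  [3] 01111
  [4] 11111
  [5] 01111

17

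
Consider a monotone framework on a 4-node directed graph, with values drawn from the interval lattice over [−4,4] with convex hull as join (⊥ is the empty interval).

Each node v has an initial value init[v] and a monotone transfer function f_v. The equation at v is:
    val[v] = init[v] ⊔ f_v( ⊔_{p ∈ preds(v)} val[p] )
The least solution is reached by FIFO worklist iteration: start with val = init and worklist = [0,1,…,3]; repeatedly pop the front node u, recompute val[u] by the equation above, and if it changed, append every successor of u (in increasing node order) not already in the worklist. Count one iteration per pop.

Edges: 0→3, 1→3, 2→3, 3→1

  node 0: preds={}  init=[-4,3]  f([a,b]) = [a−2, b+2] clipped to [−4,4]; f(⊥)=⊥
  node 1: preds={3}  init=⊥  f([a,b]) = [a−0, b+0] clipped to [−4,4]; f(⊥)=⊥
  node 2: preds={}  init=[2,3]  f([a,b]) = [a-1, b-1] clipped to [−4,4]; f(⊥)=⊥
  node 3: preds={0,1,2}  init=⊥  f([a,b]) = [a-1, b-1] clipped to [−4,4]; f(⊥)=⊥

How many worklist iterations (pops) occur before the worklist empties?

Worklist (6 pops):
  #1 pop 0: in=⊥ → [-4,3] (no change)
  #2 pop 1: in=⊥ → ⊥ (no change)
  #3 pop 2: in=⊥ → [2,3] (no change)
  #4 pop 3: in=[-4,3] → [-4,2] (was ⊥); enqueue [1]
  #5 pop 1: in=[-4,2] → [-4,2] (was ⊥); enqueue [3]
  #6 pop 3: in=[-4,3] → [-4,2] (no change)

Fixpoint:
  val[0] = [-4,3]
  val[1] = [-4,2]
  val[2] = [2,3]
  val[3] = [-4,2]

6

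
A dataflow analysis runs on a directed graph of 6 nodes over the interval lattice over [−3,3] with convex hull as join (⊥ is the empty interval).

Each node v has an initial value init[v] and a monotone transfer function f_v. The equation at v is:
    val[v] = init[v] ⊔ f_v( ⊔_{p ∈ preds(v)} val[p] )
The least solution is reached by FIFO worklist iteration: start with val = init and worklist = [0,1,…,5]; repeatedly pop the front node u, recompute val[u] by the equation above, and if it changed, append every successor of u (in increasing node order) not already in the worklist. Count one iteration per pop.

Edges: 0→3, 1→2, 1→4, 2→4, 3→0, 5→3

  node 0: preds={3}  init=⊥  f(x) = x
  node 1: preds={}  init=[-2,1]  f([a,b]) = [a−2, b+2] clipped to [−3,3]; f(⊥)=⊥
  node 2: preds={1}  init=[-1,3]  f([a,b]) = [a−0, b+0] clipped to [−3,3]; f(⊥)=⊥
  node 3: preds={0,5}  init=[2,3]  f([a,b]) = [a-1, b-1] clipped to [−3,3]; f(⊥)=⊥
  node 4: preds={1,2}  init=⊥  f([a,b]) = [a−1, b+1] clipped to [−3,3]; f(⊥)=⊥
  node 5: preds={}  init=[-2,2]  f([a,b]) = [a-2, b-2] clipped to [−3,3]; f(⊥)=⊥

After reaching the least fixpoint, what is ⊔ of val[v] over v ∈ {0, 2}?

Worklist (8 pops):
  #1 pop 0: in=[2,3] → [2,3] (was ⊥); enqueue []
  #2 pop 1: in=⊥ → [-2,1] (no change)
  #3 pop 2: in=[-2,1] → [-2,3] (was [-1,3]); enqueue []
  #4 pop 3: in=[-2,3] → [-3,3] (was [2,3]); enqueue [0]
  #5 pop 4: in=[-2,3] → [-3,3] (was ⊥); enqueue []
  #6 pop 5: in=⊥ → [-2,2] (no change)
  #7 pop 0: in=[-3,3] → [-3,3] (was [2,3]); enqueue [3]
  #8 pop 3: in=[-3,3] → [-3,3] (no change)

Fixpoint:
  val[0] = [-3,3]
  val[1] = [-2,1]
  val[2] = [-2,3]
  val[3] = [-3,3]
  val[4] = [-3,3]
  val[5] = [-2,2]

[-3,3]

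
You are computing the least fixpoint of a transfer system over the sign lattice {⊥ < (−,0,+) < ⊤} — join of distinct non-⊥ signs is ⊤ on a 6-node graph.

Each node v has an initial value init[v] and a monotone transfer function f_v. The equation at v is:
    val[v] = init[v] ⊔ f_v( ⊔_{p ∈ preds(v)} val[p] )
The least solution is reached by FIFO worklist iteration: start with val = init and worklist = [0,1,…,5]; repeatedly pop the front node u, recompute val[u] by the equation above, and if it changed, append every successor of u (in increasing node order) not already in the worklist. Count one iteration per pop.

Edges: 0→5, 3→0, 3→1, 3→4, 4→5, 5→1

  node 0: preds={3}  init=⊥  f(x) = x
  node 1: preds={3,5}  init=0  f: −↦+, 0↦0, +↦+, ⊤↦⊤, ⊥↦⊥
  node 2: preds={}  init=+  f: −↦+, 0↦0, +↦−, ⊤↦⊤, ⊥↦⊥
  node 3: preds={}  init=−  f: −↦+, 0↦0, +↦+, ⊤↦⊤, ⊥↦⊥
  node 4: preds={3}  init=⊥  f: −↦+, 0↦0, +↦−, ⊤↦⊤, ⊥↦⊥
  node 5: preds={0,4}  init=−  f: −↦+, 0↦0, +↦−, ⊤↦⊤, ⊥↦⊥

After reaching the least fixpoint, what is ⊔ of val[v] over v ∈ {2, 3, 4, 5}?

⊤

Trace (7 dequeues):
  [1] u=0 | in − | out − | prev ⊥ | push {}
  [2] u=1 | in − | out ⊤ | prev 0 | push {}
  [3] u=2 | in ⊥ | out + | ==
  [4] u=3 | in ⊥ | out − | ==
  [5] u=4 | in − | out + | prev ⊥ | push {}
  [6] u=5 | in ⊤ | out ⊤ | prev − | push {1}
  [7] u=1 | in ⊤ | out ⊤ | ==

Converged values:
  [0] −
  [1] ⊤
  [2] +
  [3] −
  [4] +
  [5] ⊤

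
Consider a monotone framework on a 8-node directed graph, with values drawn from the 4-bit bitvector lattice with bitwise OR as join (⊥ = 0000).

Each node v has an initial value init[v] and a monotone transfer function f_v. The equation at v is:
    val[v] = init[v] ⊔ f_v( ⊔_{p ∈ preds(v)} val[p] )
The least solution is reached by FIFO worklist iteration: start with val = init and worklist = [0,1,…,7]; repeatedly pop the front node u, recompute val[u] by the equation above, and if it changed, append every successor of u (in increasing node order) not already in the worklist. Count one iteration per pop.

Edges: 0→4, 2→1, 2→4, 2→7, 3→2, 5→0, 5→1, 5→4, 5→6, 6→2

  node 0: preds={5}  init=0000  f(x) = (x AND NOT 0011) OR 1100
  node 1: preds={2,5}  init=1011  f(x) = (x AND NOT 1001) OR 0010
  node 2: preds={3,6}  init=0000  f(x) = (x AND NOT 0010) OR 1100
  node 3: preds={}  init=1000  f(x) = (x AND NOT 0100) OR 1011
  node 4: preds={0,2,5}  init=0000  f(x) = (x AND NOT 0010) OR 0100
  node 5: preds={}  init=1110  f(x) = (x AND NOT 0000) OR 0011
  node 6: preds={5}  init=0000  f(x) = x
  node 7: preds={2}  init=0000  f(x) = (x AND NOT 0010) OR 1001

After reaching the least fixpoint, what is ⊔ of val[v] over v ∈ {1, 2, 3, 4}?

Worklist (14 pops):
  #1 pop 0: in=1110 → 1100 (was 0000); enqueue []
  #2 pop 1: in=1110 → 1111 (was 1011); enqueue []
  #3 pop 2: in=1000 → 1100 (was 0000); enqueue [1]
  #4 pop 3: in=0000 → 1011 (was 1000); enqueue [2]
  #5 pop 4: in=1110 → 1100 (was 0000); enqueue []
  #6 pop 5: in=0000 → 1111 (was 1110); enqueue [0,4]
  #7 pop 6: in=1111 → 1111 (was 0000); enqueue []
  #8 pop 7: in=1100 → 1101 (was 0000); enqueue []
  #9 pop 1: in=1111 → 1111 (no change)
  #10 pop 2: in=1111 → 1101 (was 1100); enqueue [1,7]
  #11 pop 0: in=1111 → 1100 (no change)
  #12 pop 4: in=1111 → 1101 (was 1100); enqueue []
  #13 pop 1: in=1111 → 1111 (no change)
  #14 pop 7: in=1101 → 1101 (no change)

Fixpoint:
  val[0] = 1100
  val[1] = 1111
  val[2] = 1101
  val[3] = 1011
  val[4] = 1101
  val[5] = 1111
  val[6] = 1111
  val[7] = 1101

1111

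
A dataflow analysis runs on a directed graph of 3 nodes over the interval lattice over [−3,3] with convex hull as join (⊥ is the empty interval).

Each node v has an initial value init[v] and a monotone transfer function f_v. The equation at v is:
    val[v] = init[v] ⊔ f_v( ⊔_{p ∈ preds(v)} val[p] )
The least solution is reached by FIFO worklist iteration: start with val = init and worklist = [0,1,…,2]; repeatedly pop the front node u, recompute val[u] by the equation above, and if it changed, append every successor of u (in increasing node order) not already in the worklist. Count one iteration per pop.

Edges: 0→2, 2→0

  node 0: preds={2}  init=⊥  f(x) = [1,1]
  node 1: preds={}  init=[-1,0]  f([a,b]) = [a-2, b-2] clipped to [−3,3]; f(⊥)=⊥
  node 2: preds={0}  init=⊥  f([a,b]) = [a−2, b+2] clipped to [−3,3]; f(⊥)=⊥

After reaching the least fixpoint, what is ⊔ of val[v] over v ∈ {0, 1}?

[-1,1]

Trace (4 dequeues):
  [1] u=0 | in ⊥ | out [1,1] | prev ⊥ | push {}
  [2] u=1 | in ⊥ | out [-1,0] | ==
  [3] u=2 | in [1,1] | out [-1,3] | prev ⊥ | push {0}
  [4] u=0 | in [-1,3] | out [1,1] | ==

Converged values:
  [0] [1,1]
  [1] [-1,0]
  [2] [-1,3]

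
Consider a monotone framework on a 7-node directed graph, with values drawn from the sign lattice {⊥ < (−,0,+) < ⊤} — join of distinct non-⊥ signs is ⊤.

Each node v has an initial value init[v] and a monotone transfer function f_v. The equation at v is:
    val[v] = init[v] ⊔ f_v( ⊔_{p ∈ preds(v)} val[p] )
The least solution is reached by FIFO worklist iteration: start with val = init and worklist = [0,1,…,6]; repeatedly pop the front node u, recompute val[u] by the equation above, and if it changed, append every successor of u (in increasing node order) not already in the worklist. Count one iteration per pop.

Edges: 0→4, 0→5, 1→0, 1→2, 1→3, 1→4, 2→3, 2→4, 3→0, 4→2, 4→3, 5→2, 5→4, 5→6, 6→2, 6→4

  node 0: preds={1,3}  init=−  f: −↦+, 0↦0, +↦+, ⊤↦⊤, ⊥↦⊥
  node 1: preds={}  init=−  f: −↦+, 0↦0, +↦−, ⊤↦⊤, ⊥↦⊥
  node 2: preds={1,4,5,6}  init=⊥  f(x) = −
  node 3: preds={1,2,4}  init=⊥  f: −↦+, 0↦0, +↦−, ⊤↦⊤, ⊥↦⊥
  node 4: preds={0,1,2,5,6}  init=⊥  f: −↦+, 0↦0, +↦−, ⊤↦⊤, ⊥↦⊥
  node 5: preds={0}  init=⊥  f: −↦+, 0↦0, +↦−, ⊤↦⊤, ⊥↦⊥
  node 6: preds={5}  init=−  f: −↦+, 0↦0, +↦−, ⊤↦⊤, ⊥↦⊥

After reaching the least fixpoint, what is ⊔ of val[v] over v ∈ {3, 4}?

Worklist (12 pops):
  #1 pop 0: in=− → ⊤ (was −); enqueue []
  #2 pop 1: in=⊥ → − (no change)
  #3 pop 2: in=− → − (was ⊥); enqueue []
  #4 pop 3: in=− → + (was ⊥); enqueue [0]
  #5 pop 4: in=⊤ → ⊤ (was ⊥); enqueue [2,3]
  #6 pop 5: in=⊤ → ⊤ (was ⊥); enqueue [4]
  #7 pop 6: in=⊤ → ⊤ (was −); enqueue []
  #8 pop 0: in=⊤ → ⊤ (no change)
  #9 pop 2: in=⊤ → − (no change)
  #10 pop 3: in=⊤ → ⊤ (was +); enqueue [0]
  #11 pop 4: in=⊤ → ⊤ (no change)
  #12 pop 0: in=⊤ → ⊤ (no change)

Fixpoint:
  val[0] = ⊤
  val[1] = −
  val[2] = −
  val[3] = ⊤
  val[4] = ⊤
  val[5] = ⊤
  val[6] = ⊤

⊤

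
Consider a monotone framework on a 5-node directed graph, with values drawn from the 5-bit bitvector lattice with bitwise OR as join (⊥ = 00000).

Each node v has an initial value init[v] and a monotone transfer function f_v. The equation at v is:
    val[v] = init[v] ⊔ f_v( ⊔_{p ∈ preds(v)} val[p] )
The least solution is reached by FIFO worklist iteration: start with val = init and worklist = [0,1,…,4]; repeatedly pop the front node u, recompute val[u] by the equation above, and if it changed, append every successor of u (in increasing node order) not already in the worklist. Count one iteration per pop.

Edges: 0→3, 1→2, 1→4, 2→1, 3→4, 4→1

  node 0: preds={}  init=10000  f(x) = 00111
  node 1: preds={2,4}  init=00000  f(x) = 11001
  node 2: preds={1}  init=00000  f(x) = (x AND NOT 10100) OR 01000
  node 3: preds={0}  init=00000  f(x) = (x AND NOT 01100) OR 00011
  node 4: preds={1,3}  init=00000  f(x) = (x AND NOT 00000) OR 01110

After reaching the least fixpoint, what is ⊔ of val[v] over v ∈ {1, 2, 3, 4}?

Worklist (6 pops):
  #1 pop 0: in=00000 → 10111 (was 10000); enqueue []
  #2 pop 1: in=00000 → 11001 (was 00000); enqueue []
  #3 pop 2: in=11001 → 01001 (was 00000); enqueue [1]
  #4 pop 3: in=10111 → 10011 (was 00000); enqueue []
  #5 pop 4: in=11011 → 11111 (was 00000); enqueue []
  #6 pop 1: in=11111 → 11001 (no change)

Fixpoint:
  val[0] = 10111
  val[1] = 11001
  val[2] = 01001
  val[3] = 10011
  val[4] = 11111

11111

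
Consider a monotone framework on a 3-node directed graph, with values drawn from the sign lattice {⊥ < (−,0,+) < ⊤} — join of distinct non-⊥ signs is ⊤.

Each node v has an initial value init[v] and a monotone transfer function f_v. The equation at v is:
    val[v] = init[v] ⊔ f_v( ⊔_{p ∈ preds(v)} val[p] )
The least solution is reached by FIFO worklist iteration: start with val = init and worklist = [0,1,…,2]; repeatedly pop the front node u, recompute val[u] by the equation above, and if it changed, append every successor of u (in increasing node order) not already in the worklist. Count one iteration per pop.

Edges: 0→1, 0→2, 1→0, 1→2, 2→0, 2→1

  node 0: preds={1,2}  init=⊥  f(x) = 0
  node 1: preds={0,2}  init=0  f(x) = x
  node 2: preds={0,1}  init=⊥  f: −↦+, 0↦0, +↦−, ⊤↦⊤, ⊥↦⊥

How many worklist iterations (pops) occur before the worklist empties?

Worklist (5 pops):
  #1 pop 0: in=0 → 0 (was ⊥); enqueue []
  #2 pop 1: in=0 → 0 (no change)
  #3 pop 2: in=0 → 0 (was ⊥); enqueue [0,1]
  #4 pop 0: in=0 → 0 (no change)
  #5 pop 1: in=0 → 0 (no change)

Fixpoint:
  val[0] = 0
  val[1] = 0
  val[2] = 0

5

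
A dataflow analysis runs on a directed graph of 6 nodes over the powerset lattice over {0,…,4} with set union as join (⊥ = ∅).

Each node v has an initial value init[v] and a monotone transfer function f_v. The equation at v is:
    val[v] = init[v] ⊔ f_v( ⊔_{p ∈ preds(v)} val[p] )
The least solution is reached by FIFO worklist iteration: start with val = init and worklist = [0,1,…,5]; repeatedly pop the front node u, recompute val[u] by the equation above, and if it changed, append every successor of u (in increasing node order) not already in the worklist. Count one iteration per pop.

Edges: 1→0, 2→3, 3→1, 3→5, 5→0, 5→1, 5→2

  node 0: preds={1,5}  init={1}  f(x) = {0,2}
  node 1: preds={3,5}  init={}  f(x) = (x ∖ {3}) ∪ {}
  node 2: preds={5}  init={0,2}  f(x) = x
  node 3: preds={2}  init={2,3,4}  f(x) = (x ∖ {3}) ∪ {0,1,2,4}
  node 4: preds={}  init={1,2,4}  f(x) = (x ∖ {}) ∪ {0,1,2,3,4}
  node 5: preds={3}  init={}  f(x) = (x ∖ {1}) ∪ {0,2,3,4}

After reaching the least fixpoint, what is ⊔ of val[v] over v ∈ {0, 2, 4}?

{0,1,2,3,4}

Iteration log — 11 steps:
  step 1. node 0  ⊔preds={}  new={0,1,2}  old={1}  +wl: 
  step 2. node 1  ⊔preds={2,3,4}  new={2,4}  old={}  +wl: 0
  step 3. node 2  ⊔preds={}  new={0,2}  stable
  step 4. node 3  ⊔preds={0,2}  new={0,1,2,3,4}  old={2,3,4}  +wl: 1
  step 5. node 4  ⊔preds={}  new={0,1,2,3,4}  old={1,2,4}  +wl: 
  step 6. node 5  ⊔preds={0,1,2,3,4}  new={0,2,3,4}  old={}  +wl: 2
  step 7. node 0  ⊔preds={0,2,3,4}  new={0,1,2}  stable
  step 8. node 1  ⊔preds={0,1,2,3,4}  new={0,1,2,4}  old={2,4}  +wl: 0
  step 9. node 2  ⊔preds={0,2,3,4}  new={0,2,3,4}  old={0,2}  +wl: 3
  step 10. node 0  ⊔preds={0,1,2,3,4}  new={0,1,2}  stable
  step 11. node 3  ⊔preds={0,2,3,4}  new={0,1,2,3,4}  stable

Least fixpoint reached:
  node 0: {0,1,2}
  node 1: {0,1,2,4}
  node 2: {0,2,3,4}
  node 3: {0,1,2,3,4}
  node 4: {0,1,2,3,4}
  node 5: {0,2,3,4}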